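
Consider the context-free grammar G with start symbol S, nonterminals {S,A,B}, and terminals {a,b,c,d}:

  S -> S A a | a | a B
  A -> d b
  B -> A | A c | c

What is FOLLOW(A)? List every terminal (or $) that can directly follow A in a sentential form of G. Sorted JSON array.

FIRST sets, iterate to fixpoint:
iter 1:
  A via A→d b: +{d}
  B via B→A: +{d}
  B via B→c: +{c}
  S via S→a: +{a}
  FIRST[S]={a}  FIRST[A]={d}  FIRST[B]={c,d}
iter 2: done
  FIRST[S]={a}  FIRST[A]={d}  FIRST[B]={c,d}

FOLLOW iteration:
seed FOLLOW(S) with $
[1]
  B→A c: FOLLOW(A) ⊇ FIRST(c) = {c}; new: +{c}
  S→S A a: FOLLOW(S) ⊇ FIRST(A) = {d}; new: +{d}
  S→S A a: FOLLOW(A) ⊇ FIRST(a) = {a}; new: +{a}
  S→a B: FOLLOW(B) ⊇ FOLLOW(S) ⊇ {$,d}; new: +{$,d}
  S: {$,d}  A: {a,c}  B: {$,d}
[2]
  B→A: FOLLOW(A) ⊇ FOLLOW(B) ⊇ {$,d}; new: +{$,d}
  S: {$,d}  A: {$,a,c,d}  B: {$,d}
[3] (stable)
  S: {$,d}  A: {$,a,c,d}  B: {$,d}

FOLLOW(A) = ["$", "a", "c", "d"]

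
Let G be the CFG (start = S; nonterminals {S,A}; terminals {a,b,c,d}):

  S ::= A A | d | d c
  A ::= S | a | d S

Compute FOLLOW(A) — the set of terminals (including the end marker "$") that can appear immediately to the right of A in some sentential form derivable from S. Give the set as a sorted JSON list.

Compute FIRST by fixpoint:
iter 1:
  A via A→a: +{a}
  A via A→d S: +{d}
  S via S→A A: +{a,d}
  FIRST(S)={a,d}  FIRST(A)={a,d}
iter 2: (stable)
  FIRST(S)={a,d}  FIRST(A)={a,d}

FOLLOW sets:
initialize: $ ∈ FOLLOW(S)
iter 1:
  S→A A: FOLLOW(A) ⊇ FIRST(A) = {a,d}; new: +{a,d}
  S→A A: FOLLOW(A) ⊇ FOLLOW(S) ⊇ {$}; new: +{$}
  S: {$}  A: {$,a,d}
iter 2:
  A→S: FOLLOW(S) ⊇ FOLLOW(A) ⊇ {$,a,d}; new: +{a,d}
  S: {$,a,d}  A: {$,a,d}
iter 3: (no change)
  S: {$,a,d}  A: {$,a,d}

FOLLOW(A) = ["$", "a", "d"]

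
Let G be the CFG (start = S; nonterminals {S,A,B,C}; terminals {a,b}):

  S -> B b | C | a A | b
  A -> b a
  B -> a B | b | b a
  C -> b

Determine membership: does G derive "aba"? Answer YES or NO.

CNF form of G:
  S -> B T0 | T1 A | b
  A -> T0 T1
  B -> T0 T1 | T1 B | b
  C -> b
  T0 -> b
  T1 -> a

Fill CYK table bottom-up:
  cell(0,0) a: {T1}  orig:{}
  cell(1,1) b: {B,C,S,T0}  orig:{B,C,S}
  cell(2,2) a: {T1}  orig:{}
  cell(0,1) ab: {B}
  cell(1,2) ba: {A,B}
  cell(0,2) aba: {B,S}

S ∈ T[0,2] ⇒ YES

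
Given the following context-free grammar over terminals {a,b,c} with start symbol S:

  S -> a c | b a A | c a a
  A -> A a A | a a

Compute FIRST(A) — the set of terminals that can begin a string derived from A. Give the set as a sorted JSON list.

FIRST sets, iterate to fixpoint:
round 1:
  A via A→a a: +{a}
  S via S→a c: +{a}
  S via S→b a A: +{b}
  S via S→c a a: +{c}
  S: {a,b,c}  A: {a}
round 2: — fixpoint
  S: {a,b,c}  A: {a}

FIRST(A) = ["a"]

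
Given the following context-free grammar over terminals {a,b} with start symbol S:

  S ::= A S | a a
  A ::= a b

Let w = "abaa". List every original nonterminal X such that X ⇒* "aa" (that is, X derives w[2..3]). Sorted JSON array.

CNF form of G:
  S -> A S | T0 T0
  A -> T0 T1
  T0 -> a
  T1 -> b

CYK fill — only the sub-triangle for w[2..3]:
  cell(2,2) a: {T0}  orig:{}
  cell(3,3) a: {T0}  orig:{}
  cell(2,3) aa: {S}

Original NTs in T[2,3] deriving "aa": ["S"]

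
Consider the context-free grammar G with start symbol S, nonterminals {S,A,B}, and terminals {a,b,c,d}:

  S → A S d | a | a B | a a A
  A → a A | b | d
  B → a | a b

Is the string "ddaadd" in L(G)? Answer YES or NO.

Convert to CNF:
  S -> A X3 | T0 B | T0 X4 | a
  A -> T0 A | b | d
  B -> T0 T1 | a
  T0 -> a
  T1 -> b
  T2 -> d
  X3 -> S T2
  X4 -> T0 A

CYK table (by increasing span):
  [0..0]={A,T2}  "d"  orig:{A}
  [1..1]={A,T2}  "d"  orig:{A}
  [2..2]={B,S,T0}  "a"  orig:{B,S}
  [3..3]={B,S,T0}  "a"  orig:{B,S}
  [4..4]={A,T2}  "d"  orig:{A}
  [5..5]={A,T2}  "d"  orig:{A}
  [0..1]=∅  "dd"
  [1..2]=∅  "da"
  [2..3]={S}  "aa"
  [3..4]={A,X3,X4}  "ad"  orig:{A}
  [4..5]=∅  "dd"
  [0..2]=∅  "dda"
  [1..3]=∅  "daa"
  [2..4]={A,S,X3,X4}  "aad"  orig:{A,S}
  [3..5]=∅  "add"
  [0..3]=∅  "ddaa"
  [1..4]={S}  "daad"
  [2..5]={X3}  "aadd"  orig:{}
  [0..4]=∅  "ddaad"
  [1..5]={S,X3}  "daadd"  orig:{S}
  [0..5]={S}  "ddaadd"

S ∈ T[0,5] ⇒ YES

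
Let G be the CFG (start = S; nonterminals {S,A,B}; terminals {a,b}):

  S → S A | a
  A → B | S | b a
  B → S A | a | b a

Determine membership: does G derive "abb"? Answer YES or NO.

Convert to CNF:
  S -> S A | a
  A -> S A | T0 T1 | a
  B -> S A | T0 T1 | a
  T0 -> b
  T1 -> a

CYK table (by increasing span):
  [0..0]={A,B,S,T1}  "a"  orig:{A,B,S}
  [1..1]={T0}  "b"  orig:{}
  [2..2]={T0}  "b"  orig:{}
  [0..1]=∅  "ab"
  [1..2]=∅  "bb"
  [0..2]=∅  "abb"

S ∉ T[0,2] ⇒ NO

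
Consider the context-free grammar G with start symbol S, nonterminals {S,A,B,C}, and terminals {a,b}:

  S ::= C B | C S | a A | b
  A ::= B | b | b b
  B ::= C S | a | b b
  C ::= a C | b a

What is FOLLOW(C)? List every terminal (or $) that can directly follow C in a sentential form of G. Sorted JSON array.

FIRST sets, iterate to fixpoint:
[1]
  A via A→b: +{b}
  B via B→a: +{a}
  B via B→b b: +{b}
  C via C→a C: +{a}
  C via C→b a: +{b}
  S via S→C B: +{a,b}
  FIRST(S)={a,b}  FIRST(A)={b}  FIRST(B)={a,b}  FIRST(C)={a,b}
[2]
  A via A→B: +{a}
  FIRST(S)={a,b}  FIRST(A)={a,b}  FIRST(B)={a,b}  FIRST(C)={a,b}
[3] — fixpoint
  FIRST(S)={a,b}  FIRST(A)={a,b}  FIRST(B)={a,b}  FIRST(C)={a,b}

FOLLOW iteration:
initialize: $ ∈ FOLLOW(S)
iter 1:
  B→C S: FOLLOW(C) ⊇ FIRST(S) = {a,b}; new: +{a,b}
  S→C B: FOLLOW(B) ⊇ FOLLOW(S) ⊇ {$}; new: +{$}
  S→a A: FOLLOW(A) ⊇ FOLLOW(S) ⊇ {$}; new: +{$}
  FOLLOW[S]={$}  FOLLOW[A]={$}  FOLLOW[B]={$}  FOLLOW[C]={a,b}
iter 2: — fixpoint
  FOLLOW[S]={$}  FOLLOW[A]={$}  FOLLOW[B]={$}  FOLLOW[C]={a,b}

FOLLOW(C) = ["a", "b"]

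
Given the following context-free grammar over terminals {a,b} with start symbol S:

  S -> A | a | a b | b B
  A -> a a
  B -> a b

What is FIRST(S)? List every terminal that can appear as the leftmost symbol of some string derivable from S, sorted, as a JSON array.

FIRST sets, iterate to fixpoint:
iter 1:
  A via A→a a: +{a}
  B via B→a b: +{a}
  S via S→A: +{a}
  S via S→b B: +{b}
  S: {a,b}  A: {a}  B: {a}
iter 2: — fixpoint
  S: {a,b}  A: {a}  B: {a}

FIRST(S) = ["a", "b"]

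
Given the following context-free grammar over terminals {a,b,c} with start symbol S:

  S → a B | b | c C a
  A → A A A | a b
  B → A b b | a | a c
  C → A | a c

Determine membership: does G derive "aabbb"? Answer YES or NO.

Convert to CNF:
  S -> T0 B | T2 X6 | b
  A -> A X3 | T0 T1
  B -> A X4 | T0 T2 | a
  C -> A X5 | T0 T1 | T0 T2
  T0 -> a
  T1 -> b
  T2 -> c
  X3 -> A A
  X4 -> T1 T1
  X5 -> A A
  X6 -> C T0

CYK table (by increasing span):
  cell(0,0) a: {B,T0}  orig:{B}
  cell(1,1) a: {B,T0}  orig:{B}
  cell(2,2) b: {S,T1}  orig:{S}
  cell(3,3) b: {S,T1}  orig:{S}
  cell(4,4) b: {S,T1}  orig:{S}
  cell(0,1) aa: {S}
  cell(1,2) ab: {A,C}
  cell(2,3) bb: {X4}  orig:{}
  cell(3,4) bb: {X4}  orig:{}
  cell(0,2) aab: ∅
  cell(1,3) abb: ∅
  cell(2,4) bbb: ∅
  cell(0,3) aabb: ∅
  cell(1,4) abbb: {B}
  cell(0,4) aabbb: {S}

S ∈ T[0,4] ⇒ YES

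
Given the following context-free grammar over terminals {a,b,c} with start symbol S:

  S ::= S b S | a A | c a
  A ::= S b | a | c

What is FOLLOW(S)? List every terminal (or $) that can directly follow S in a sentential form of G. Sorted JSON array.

FIRST iteration:
iter 1:
  A via A→a: +{a}
  A via A→c: +{c}
  S via S→a A: +{a}
  S via S→c a: +{c}
  S: {a,c}  A: {a,c}
iter 2: (no change)
  S: {a,c}  A: {a,c}

FOLLOW iteration:
initialize: $ ∈ FOLLOW(S)
pass 1:
  A→S b: FOLLOW(S) ⊇ FIRST(b) = {b}; new: +{b}
  S→a A: FOLLOW(A) ⊇ FOLLOW(S) ⊇ {$,b}; new: +{$,b}
  FOLLOW(S)={$,b}  FOLLOW(A)={$,b}
pass 2: (no change)
  FOLLOW(S)={$,b}  FOLLOW(A)={$,b}

FOLLOW(S) = ["$", "b"]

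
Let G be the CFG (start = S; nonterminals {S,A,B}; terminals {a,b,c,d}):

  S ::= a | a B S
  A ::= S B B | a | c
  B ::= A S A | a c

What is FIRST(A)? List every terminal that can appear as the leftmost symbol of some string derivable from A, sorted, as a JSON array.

Compute FIRST by fixpoint:
[1]
  A via A→a: +{a}
  A via A→c: +{c}
  B via B→A S A: +{a,c}
  S via S→a: +{a}
  FIRST[S]={a}  FIRST[A]={a,c}  FIRST[B]={a,c}
[2] (stable)
  FIRST[S]={a}  FIRST[A]={a,c}  FIRST[B]={a,c}

FIRST(A) = ["a", "c"]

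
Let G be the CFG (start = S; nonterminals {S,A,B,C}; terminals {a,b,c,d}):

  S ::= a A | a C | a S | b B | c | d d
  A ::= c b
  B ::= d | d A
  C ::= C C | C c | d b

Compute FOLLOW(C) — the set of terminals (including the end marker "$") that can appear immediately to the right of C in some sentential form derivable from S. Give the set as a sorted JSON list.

Compute FIRST by fixpoint:
iter 1:
  A via A→c b: +{c}
  B via B→d: +{d}
  C via C→d b: +{d}
  S via S→a A: +{a}
  S via S→b B: +{b}
  S via S→c: +{c}
  S via S→d d: +{d}
  FIRST[S]={a,b,c,d}  FIRST[A]={c}  FIRST[B]={d}  FIRST[C]={d}
iter 2: (no change)
  FIRST[S]={a,b,c,d}  FIRST[A]={c}  FIRST[B]={d}  FIRST[C]={d}

FOLLOW sets:
initialize: $ ∈ FOLLOW(S)
iter 1:
  C→C C: FOLLOW(C) ⊇ FIRST(C) = {d}; new: +{d}
  C→C c: FOLLOW(C) ⊇ FIRST(c) = {c}; new: +{c}
  S→a A: FOLLOW(A) ⊇ FOLLOW(S) ⊇ {$}; new: +{$}
  S→a C: FOLLOW(C) ⊇ FOLLOW(S) ⊇ {$}; new: +{$}
  S→b B: FOLLOW(B) ⊇ FOLLOW(S) ⊇ {$}; new: +{$}
  FOLLOW(S)={$}  FOLLOW(A)={$}  FOLLOW(B)={$}  FOLLOW(C)={$,c,d}
iter 2: (stable)
  FOLLOW(S)={$}  FOLLOW(A)={$}  FOLLOW(B)={$}  FOLLOW(C)={$,c,d}

FOLLOW(C) = ["$", "c", "d"]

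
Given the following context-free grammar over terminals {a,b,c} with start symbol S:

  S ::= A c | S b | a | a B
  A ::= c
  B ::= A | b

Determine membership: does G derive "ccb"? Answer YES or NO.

CNF form of G:
  S -> A T0 | S T1 | T2 B | a
  A -> c
  B -> b | c
  T0 -> c
  T1 -> b
  T2 -> a

CYK table (by increasing span):
  [0..0]={A,B,T0}  "c"  orig:{A,B}
  [1..1]={A,B,T0}  "c"  orig:{A,B}
  [2..2]={B,T1}  "b"  orig:{B}
  [0..1]={S}  "cc"
  [1..2]=∅  "cb"
  [0..2]={S}  "ccb"

S ∈ T[0,2] ⇒ YES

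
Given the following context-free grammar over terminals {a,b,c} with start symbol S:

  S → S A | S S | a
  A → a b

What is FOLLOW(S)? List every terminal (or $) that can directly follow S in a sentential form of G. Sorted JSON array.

Compute FIRST by fixpoint:
pass 1:
  A via A→a b: +{a}
  S via S→a: +{a}
  S: {a}  A: {a}
pass 2: (stable)
  S: {a}  A: {a}

Compute FOLLOW by fixpoint:
initialize: $ ∈ FOLLOW(S)
[1]
  S→S A: FOLLOW(S) ⊇ FIRST(A) = {a}; new: +{a}
  S→S A: FOLLOW(A) ⊇ FOLLOW(S) ⊇ {$,a}; new: +{$,a}
  FOLLOW(S)={$,a}  FOLLOW(A)={$,a}
[2] — fixpoint
  FOLLOW(S)={$,a}  FOLLOW(A)={$,a}

FOLLOW(S) = ["$", "a"]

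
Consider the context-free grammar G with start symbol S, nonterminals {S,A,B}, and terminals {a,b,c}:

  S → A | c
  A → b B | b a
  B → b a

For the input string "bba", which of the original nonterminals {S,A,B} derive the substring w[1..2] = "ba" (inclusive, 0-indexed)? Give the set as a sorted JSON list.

CNF form of G:
  S -> T0 B | T0 T1 | c
  A -> T0 B | T0 T1
  B -> T0 T1
  T0 -> b
  T1 -> a

Fill CYK table bottom-up, restricted to cells inside w[1..2]:
  [1..1]={T0}  "b"  orig:{}
  [2..2]={T1}  "a"  orig:{}
  [1..2]={A,B,S}  "ba"

Original NTs in T[1,2] deriving "ba": ["A", "B", "S"]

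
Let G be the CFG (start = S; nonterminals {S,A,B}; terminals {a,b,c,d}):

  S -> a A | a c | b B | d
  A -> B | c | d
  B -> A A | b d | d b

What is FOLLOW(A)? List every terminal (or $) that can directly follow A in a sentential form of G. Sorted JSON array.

FIRST sets, iterate to fixpoint:
[1]
  A via A→c: +{c}
  A via A→d: +{d}
  B via B→A A: +{c,d}
  B via B→b d: +{b}
  S via S→a A: +{a}
  S via S→b B: +{b}
  S via S→d: +{d}
  FIRST(S)={a,b,d}  FIRST(A)={c,d}  FIRST(B)={b,c,d}
[2]
  A via A→B: +{b}
  FIRST(S)={a,b,d}  FIRST(A)={b,c,d}  FIRST(B)={b,c,d}
[3] (stable)
  FIRST(S)={a,b,d}  FIRST(A)={b,c,d}  FIRST(B)={b,c,d}

FOLLOW iteration:
FOLLOW(S) := {$}
[1]
  B→A A: FOLLOW(A) ⊇ FIRST(A) = {b,c,d}; new: +{b,c,d}
  S→a A: FOLLOW(A) ⊇ FOLLOW(S) ⊇ {$}; new: +{$}
  S→b B: FOLLOW(B) ⊇ FOLLOW(S) ⊇ {$}; new: +{$}
  FOLLOW[S]={$}  FOLLOW[A]={$,b,c,d}  FOLLOW[B]={$}
[2]
  A→B: FOLLOW(B) ⊇ FOLLOW(A) ⊇ {$,b,c,d}; new: +{b,c,d}
  FOLLOW[S]={$}  FOLLOW[A]={$,b,c,d}  FOLLOW[B]={$,b,c,d}
[3] — fixpoint
  FOLLOW[S]={$}  FOLLOW[A]={$,b,c,d}  FOLLOW[B]={$,b,c,d}

FOLLOW(A) = ["$", "b", "c", "d"]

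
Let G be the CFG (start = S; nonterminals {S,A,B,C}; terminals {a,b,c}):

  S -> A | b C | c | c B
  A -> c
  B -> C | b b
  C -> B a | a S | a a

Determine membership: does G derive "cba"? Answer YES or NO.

CNF form of G:
  S -> T1 C | T2 B | c
  A -> c
  B -> B T0 | T0 S | T0 T0 | T1 T1
  C -> B T0 | T0 S | T0 T0
  T0 -> a
  T1 -> b
  T2 -> c

CYK fill:
  T[0,0] 'c' = {A,S,T2}  orig:{A,S}
  T[1,1] 'b' = {T1}  orig:{}
  T[2,2] 'a' = {T0}  orig:{}
  T[0,1] 'cb' = ∅
  T[1,2] 'ba' = ∅
  T[0,2] 'cba' = ∅

S ∉ T[0,2] ⇒ NO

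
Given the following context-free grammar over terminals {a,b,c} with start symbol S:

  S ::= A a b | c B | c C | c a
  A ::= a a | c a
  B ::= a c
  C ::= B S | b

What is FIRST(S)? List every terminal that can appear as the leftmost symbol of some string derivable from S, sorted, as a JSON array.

FIRST iteration:
round 1:
  A via A→a a: +{a}
  A via A→c a: +{c}
  B via B→a c: +{a}
  C via C→B S: +{a}
  C via C→b: +{b}
  S via S→A a b: +{a,c}
  FIRST[S]={a,c}  FIRST[A]={a,c}  FIRST[B]={a}  FIRST[C]={a,b}
round 2: done
  FIRST[S]={a,c}  FIRST[A]={a,c}  FIRST[B]={a}  FIRST[C]={a,b}

FIRST(S) = ["a", "c"]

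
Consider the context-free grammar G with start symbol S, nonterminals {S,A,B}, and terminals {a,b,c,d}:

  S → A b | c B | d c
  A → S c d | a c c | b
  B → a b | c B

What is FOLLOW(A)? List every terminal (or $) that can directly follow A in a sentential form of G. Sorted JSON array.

FIRST iteration:
iter 1:
  A via A→a c c: +{a}
  A via A→b: +{b}
  B via B→a b: +{a}
  B via B→c B: +{c}
  S via S→A b: +{a,b}
  S via S→c B: +{c}
  S via S→d c: +{d}
  FIRST[S]={a,b,c,d}  FIRST[A]={a,b}  FIRST[B]={a,c}
iter 2:
  A via A→S c d: +{c,d}
  FIRST[S]={a,b,c,d}  FIRST[A]={a,b,c,d}  FIRST[B]={a,c}
iter 3: (no change)
  FIRST[S]={a,b,c,d}  FIRST[A]={a,b,c,d}  FIRST[B]={a,c}

Compute FOLLOW by fixpoint:
initialize: $ ∈ FOLLOW(S)
[1]
  A→S c d: FOLLOW(S) ⊇ FIRST(c) = {c}; new: +{c}
  S→A b: FOLLOW(A) ⊇ FIRST(b) = {b}; new: +{b}
  S→c B: FOLLOW(B) ⊇ FOLLOW(S) ⊇ {$,c}; new: +{$,c}
  FOLLOW[S]={$,c}  FOLLOW[A]={b}  FOLLOW[B]={$,c}
[2] done
  FOLLOW[S]={$,c}  FOLLOW[A]={b}  FOLLOW[B]={$,c}

FOLLOW(A) = ["b"]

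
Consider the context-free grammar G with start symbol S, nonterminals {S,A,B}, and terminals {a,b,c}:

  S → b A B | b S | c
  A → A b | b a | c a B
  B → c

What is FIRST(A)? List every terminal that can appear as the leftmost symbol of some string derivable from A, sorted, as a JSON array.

FIRST iteration:
iter 1:
  A via A→b a: +{b}
  A via A→c a B: +{c}
  B via B→c: +{c}
  S via S→b A B: +{b}
  S via S→c: +{c}
  FIRST[S]={b,c}  FIRST[A]={b,c}  FIRST[B]={c}
iter 2: (stable)
  FIRST[S]={b,c}  FIRST[A]={b,c}  FIRST[B]={c}

FIRST(A) = ["b", "c"]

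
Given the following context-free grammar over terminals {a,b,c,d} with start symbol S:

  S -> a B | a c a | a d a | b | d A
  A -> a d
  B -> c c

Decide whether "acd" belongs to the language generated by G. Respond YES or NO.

CNF form of G:
  S -> T0 B | T0 X3 | T0 X4 | T1 A | b
  A -> T0 T1
  B -> T2 T2
  T0 -> a
  T1 -> d
  T2 -> c
  X3 -> T2 T0
  X4 -> T1 T0

CYK fill:
  cell(0,0) a: {T0}  orig:{}
  cell(1,1) c: {T2}  orig:{}
  cell(2,2) d: {T1}  orig:{}
  cell(0,1) ac: ∅
  cell(1,2) cd: ∅
  cell(0,2) acd: ∅

S ∉ T[0,2] ⇒ NO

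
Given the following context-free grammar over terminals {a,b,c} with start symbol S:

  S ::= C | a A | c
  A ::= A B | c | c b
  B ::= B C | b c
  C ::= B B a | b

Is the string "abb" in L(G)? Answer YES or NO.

Convert to CNF:
  S -> B X4 | T2 A | b | c
  A -> A B | T0 T1 | c
  B -> B C | T1 T0
  C -> B X3 | b
  T0 -> c
  T1 -> b
  T2 -> a
  X3 -> B T2
  X4 -> B T2

CYK fill:
  [0..0]={T2}  "a"  orig:{}
  [1..1]={C,S,T1}  "b"  orig:{C,S}
  [2..2]={C,S,T1}  "b"  orig:{C,S}
  [0..1]=∅  "ab"
  [1..2]=∅  "bb"
  [0..2]=∅  "abb"

S ∉ T[0,2] ⇒ NO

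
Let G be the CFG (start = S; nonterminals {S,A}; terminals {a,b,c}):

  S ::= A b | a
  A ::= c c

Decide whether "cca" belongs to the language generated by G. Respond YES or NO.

CNF form of G:
  S -> A T1 | a
  A -> T0 T0
  T0 -> c
  T1 -> b

Fill CYK table bottom-up:
  [0..0]={T0}  "c"  orig:{}
  [1..1]={T0}  "c"  orig:{}
  [2..2]={S}  "a"
  [0..1]={A}  "cc"
  [1..2]=∅  "ca"
  [0..2]=∅  "cca"

S ∉ T[0,2] ⇒ NO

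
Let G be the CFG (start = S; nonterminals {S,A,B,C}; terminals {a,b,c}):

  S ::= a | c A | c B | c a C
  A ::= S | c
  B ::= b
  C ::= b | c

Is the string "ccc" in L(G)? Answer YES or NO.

Convert to CNF:
  S -> T0 A | T0 B | T0 X3 | a
  A -> T0 A | T0 B | T0 X2 | a | c
  B -> b
  C -> b | c
  T0 -> c
  T1 -> a
  X2 -> T1 C
  X3 -> T1 C

Fill CYK table bottom-up:
  [0..0]={A,C,T0}  "c"  orig:{A,C}
  [1..1]={A,C,T0}  "c"  orig:{A,C}
  [2..2]={A,C,T0}  "c"  orig:{A,C}
  [0..1]={A,S}  "cc"
  [1..2]={A,S}  "cc"
  [0..2]={A,S}  "ccc"

S ∈ T[0,2] ⇒ YES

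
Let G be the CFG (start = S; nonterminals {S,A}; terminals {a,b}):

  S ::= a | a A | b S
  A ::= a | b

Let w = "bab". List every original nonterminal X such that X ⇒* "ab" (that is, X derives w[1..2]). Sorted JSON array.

CNF form of G:
  S -> T0 A | T1 S | a
  A -> a | b
  T0 -> a
  T1 -> b

CYK table (by increasing span) — only the sub-triangle for w[1..2]:
  T[1,1] 'a' = {A,S,T0}  orig:{A,S}
  T[2,2] 'b' = {A,T1}  orig:{A}
  T[1,2] 'ab' = {S}

Original NTs in T[1,2] deriving "ab": ["S"]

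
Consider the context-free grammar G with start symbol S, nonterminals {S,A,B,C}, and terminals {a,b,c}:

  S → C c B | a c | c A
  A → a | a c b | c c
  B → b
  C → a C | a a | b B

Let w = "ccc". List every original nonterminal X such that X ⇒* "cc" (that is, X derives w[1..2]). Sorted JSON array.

CNF form of G:
  S -> C X4 | T0 T1 | T1 A
  A -> T0 X3 | T1 T1 | a
  B -> b
  C -> T0 C | T0 T0 | T2 B
  T0 -> a
  T1 -> c
  T2 -> b
  X3 -> T1 T2
  X4 -> T1 B

CYK table (by increasing span) (cells [i..j] with 1 ≤ i ≤ j ≤ 2 only):
  cell(1,1) c: {T1}  orig:{}
  cell(2,2) c: {T1}  orig:{}
  cell(1,2) cc: {A}

Original NTs in T[1,2] deriving "cc": ["A"]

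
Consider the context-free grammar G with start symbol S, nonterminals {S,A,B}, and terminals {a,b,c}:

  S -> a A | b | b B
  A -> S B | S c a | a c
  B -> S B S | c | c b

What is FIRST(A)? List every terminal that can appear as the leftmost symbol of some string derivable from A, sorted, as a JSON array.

FIRST iteration:
pass 1:
  A via A→a c: +{a}
  B via B→c: +{c}
  S via S→a A: +{a}
  S via S→b: +{b}
  FIRST[S]={a,b}  FIRST[A]={a}  FIRST[B]={c}
pass 2:
  A via A→S B: +{b}
  B via B→S B S: +{a,b}
  FIRST[S]={a,b}  FIRST[A]={a,b}  FIRST[B]={a,b,c}
pass 3: (stable)
  FIRST[S]={a,b}  FIRST[A]={a,b}  FIRST[B]={a,b,c}

FIRST(A) = ["a", "b"]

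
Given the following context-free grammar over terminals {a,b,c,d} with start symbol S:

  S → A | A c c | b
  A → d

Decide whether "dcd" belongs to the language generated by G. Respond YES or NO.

Convert to CNF:
  S -> A X1 | b | d
  A -> d
  T0 -> c
  X1 -> T0 T0

Fill CYK table bottom-up:
  T[0,0] 'd' = {A,S}
  T[1,1] 'c' = {T0}  orig:{}
  T[2,2] 'd' = {A,S}
  T[0,1] 'dc' = ∅
  T[1,2] 'cd' = ∅
  T[0,2] 'dcd' = ∅

S ∉ T[0,2] ⇒ NO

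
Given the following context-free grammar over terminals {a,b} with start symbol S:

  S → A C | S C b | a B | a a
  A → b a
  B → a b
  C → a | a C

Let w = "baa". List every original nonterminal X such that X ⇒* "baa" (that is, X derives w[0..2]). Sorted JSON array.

Convert to CNF:
  S -> A C | S X2 | T1 B | T1 T1
  A -> T0 T1
  B -> T1 T0
  C -> T1 C | a
  T0 -> b
  T1 -> a
  X2 -> C T0

Fill CYK table bottom-up (cells [i..j] with 0 ≤ i ≤ j ≤ 2 only):
  [0..0]={T0}  "b"  orig:{}
  [1..1]={C,T1}  "a"  orig:{C}
  [2..2]={C,T1}  "a"  orig:{C}
  [0..1]={A}  "ba"
  [1..2]={C,S}  "aa"
  [0..2]={S}  "baa"

Original NTs in T[0,2] deriving "baa": ["S"]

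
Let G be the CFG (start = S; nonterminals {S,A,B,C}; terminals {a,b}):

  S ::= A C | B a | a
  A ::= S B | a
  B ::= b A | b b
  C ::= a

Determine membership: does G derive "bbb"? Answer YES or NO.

CNF form of G:
  S -> A C | B T1 | a
  A -> S B | a
  B -> T0 A | T0 T0
  C -> a
  T0 -> b
  T1 -> a

CYK fill:
  T[0,0] 'b' = {T0}  orig:{}
  T[1,1] 'b' = {T0}  orig:{}
  T[2,2] 'b' = {T0}  orig:{}
  T[0,1] 'bb' = {B}
  T[1,2] 'bb' = {B}
  T[0,2] 'bbb' = ∅

S ∉ T[0,2] ⇒ NO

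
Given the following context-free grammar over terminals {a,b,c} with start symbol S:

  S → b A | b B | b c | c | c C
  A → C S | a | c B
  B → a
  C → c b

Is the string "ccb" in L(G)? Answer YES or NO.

CNF form of G:
  S -> T0 C | T1 A | T1 B | T1 T0 | c
  A -> C S | T0 B | a
  B -> a
  C -> T0 T1
  T0 -> c
  T1 -> b

CYK fill:
  [0..0]={S,T0}  "c"  orig:{S}
  [1..1]={S,T0}  "c"  orig:{S}
  [2..2]={T1}  "b"  orig:{}
  [0..1]=∅  "cc"
  [1..2]={C}  "cb"
  [0..2]={S}  "ccb"

S ∈ T[0,2] ⇒ YES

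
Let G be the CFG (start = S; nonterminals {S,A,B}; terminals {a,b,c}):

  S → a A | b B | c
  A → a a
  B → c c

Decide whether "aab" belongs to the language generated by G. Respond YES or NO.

CNF form of G:
  S -> T0 A | T2 B | c
  A -> T0 T0
  B -> T1 T1
  T0 -> a
  T1 -> c
  T2 -> b

CYK fill:
  [0..0]={T0}  "a"  orig:{}
  [1..1]={T0}  "a"  orig:{}
  [2..2]={T2}  "b"  orig:{}
  [0..1]={A}  "aa"
  [1..2]=∅  "ab"
  [0..2]=∅  "aab"

S ∉ T[0,2] ⇒ NO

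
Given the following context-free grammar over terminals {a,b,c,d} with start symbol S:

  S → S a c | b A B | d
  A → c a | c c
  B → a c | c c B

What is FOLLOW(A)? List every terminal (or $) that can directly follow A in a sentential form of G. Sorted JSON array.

FIRST iteration:
round 1:
  A via A→c a: +{c}
  B via B→a c: +{a}
  B via B→c c B: +{c}
  S via S→b A B: +{b}
  S via S→d: +{d}
  FIRST[S]={b,d}  FIRST[A]={c}  FIRST[B]={a,c}
round 2: done
  FIRST[S]={b,d}  FIRST[A]={c}  FIRST[B]={a,c}

Compute FOLLOW by fixpoint:
seed FOLLOW(S) with $
round 1:
  S→S a c: FOLLOW(S) ⊇ FIRST(a) = {a}; new: +{a}
  S→b A B: FOLLOW(A) ⊇ FIRST(B) = {a,c}; new: +{a,c}
  S→b A B: FOLLOW(B) ⊇ FOLLOW(S) ⊇ {$,a}; new: +{$,a}
  FOLLOW(S)={$,a}  FOLLOW(A)={a,c}  FOLLOW(B)={$,a}
round 2: — fixpoint
  FOLLOW(S)={$,a}  FOLLOW(A)={a,c}  FOLLOW(B)={$,a}

FOLLOW(A) = ["a", "c"]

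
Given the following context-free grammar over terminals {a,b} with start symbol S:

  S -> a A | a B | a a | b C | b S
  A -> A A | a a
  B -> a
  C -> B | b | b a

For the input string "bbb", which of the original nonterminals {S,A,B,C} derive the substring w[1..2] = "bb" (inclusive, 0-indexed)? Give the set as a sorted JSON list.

CNF form of G:
  S -> T0 A | T0 B | T0 T0 | T1 C | T1 S
  A -> A A | T0 T0
  B -> a
  C -> T1 T0 | a | b
  T0 -> a
  T1 -> b

Fill CYK table bottom-up (cells [i..j] with 1 ≤ i ≤ j ≤ 2 only):
  cell(1,1) b: {C,T1}  orig:{C}
  cell(2,2) b: {C,T1}  orig:{C}
  cell(1,2) bb: {S}

Original NTs in T[1,2] deriving "bb": ["S"]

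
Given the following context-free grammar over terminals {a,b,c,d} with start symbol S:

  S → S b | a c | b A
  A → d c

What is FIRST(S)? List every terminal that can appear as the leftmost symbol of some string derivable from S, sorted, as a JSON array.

FIRST sets, iterate to fixpoint:
[1]
  A via A→d c: +{d}
  S via S→a c: +{a}
  S via S→b A: +{b}
  FIRST[S]={a,b}  FIRST[A]={d}
[2] done
  FIRST[S]={a,b}  FIRST[A]={d}

FIRST(S) = ["a", "b"]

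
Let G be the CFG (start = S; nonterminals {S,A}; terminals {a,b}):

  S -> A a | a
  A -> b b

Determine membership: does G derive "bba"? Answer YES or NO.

Convert to CNF:
  S -> A T1 | a
  A -> T0 T0
  T0 -> b
  T1 -> a

CYK fill:
  cell(0,0) b: {T0}  orig:{}
  cell(1,1) b: {T0}  orig:{}
  cell(2,2) a: {S,T1}  orig:{S}
  cell(0,1) bb: {A}
  cell(1,2) ba: ∅
  cell(0,2) bba: {S}

S ∈ T[0,2] ⇒ YES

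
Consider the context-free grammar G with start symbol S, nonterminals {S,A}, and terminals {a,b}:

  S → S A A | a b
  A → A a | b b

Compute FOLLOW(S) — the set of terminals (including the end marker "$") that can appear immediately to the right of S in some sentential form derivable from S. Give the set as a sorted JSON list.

FIRST sets, iterate to fixpoint:
round 1:
  A via A→b b: +{b}
  S via S→a b: +{a}
  FIRST[S]={a}  FIRST[A]={b}
round 2: — fixpoint
  FIRST[S]={a}  FIRST[A]={b}

FOLLOW sets:
initialize: $ ∈ FOLLOW(S)
pass 1:
  A→A a: FOLLOW(A) ⊇ FIRST(a) = {a}; new: +{a}
  S→S A A: FOLLOW(S) ⊇ FIRST(A) = {b}; new: +{b}
  S→S A A: FOLLOW(A) ⊇ FIRST(A) = {b}; new: +{b}
  S→S A A: FOLLOW(A) ⊇ FOLLOW(S) ⊇ {$,b}; new: +{$}
  S: {$,b}  A: {$,a,b}
pass 2: — fixpoint
  S: {$,b}  A: {$,a,b}

FOLLOW(S) = ["$", "b"]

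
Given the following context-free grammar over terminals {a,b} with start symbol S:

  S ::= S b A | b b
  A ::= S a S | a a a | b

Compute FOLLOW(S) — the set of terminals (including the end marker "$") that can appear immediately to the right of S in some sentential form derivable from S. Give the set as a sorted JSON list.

FIRST sets, iterate to fixpoint:
iter 1:
  A via A→a a a: +{a}
  A via A→b: +{b}
  S via S→b b: +{b}
  S: {b}  A: {a,b}
iter 2: (stable)
  S: {b}  A: {a,b}

FOLLOW sets:
seed FOLLOW(S) with $
[1]
  A→S a S: FOLLOW(S) ⊇ FIRST(a) = {a}; new: +{a}
  S→S b A: FOLLOW(S) ⊇ FIRST(b) = {b}; new: +{b}
  S→S b A: FOLLOW(A) ⊇ FOLLOW(S) ⊇ {$,a,b}; new: +{$,a,b}
  S: {$,a,b}  A: {$,a,b}
[2] (stable)
  S: {$,a,b}  A: {$,a,b}

FOLLOW(S) = ["$", "a", "b"]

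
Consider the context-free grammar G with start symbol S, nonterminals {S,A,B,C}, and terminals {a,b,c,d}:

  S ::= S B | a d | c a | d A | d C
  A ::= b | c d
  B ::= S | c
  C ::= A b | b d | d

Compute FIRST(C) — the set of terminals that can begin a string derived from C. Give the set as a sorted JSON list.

FIRST iteration:
round 1:
  A via A→b: +{b}
  A via A→c d: +{c}
  B via B→c: +{c}
  C via C→A b: +{b,c}
  C via C→d: +{d}
  S via S→a d: +{a}
  S via S→c a: +{c}
  S via S→d A: +{d}
  FIRST[S]={a,c,d}  FIRST[A]={b,c}  FIRST[B]={c}  FIRST[C]={b,c,d}
round 2:
  B via B→S: +{a,d}
  FIRST[S]={a,c,d}  FIRST[A]={b,c}  FIRST[B]={a,c,d}  FIRST[C]={b,c,d}
round 3: done
  FIRST[S]={a,c,d}  FIRST[A]={b,c}  FIRST[B]={a,c,d}  FIRST[C]={b,c,d}

FIRST(C) = ["b", "c", "d"]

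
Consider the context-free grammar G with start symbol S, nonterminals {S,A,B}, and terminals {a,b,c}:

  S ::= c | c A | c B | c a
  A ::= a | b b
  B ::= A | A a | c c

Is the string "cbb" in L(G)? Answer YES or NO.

Convert to CNF:
  S -> T2 A | T2 B | T2 T1 | c
  A -> T0 T0 | a
  B -> A T1 | T0 T0 | T2 T2 | a
  T0 -> b
  T1 -> a
  T2 -> c

Fill CYK table bottom-up:
  T[0,0] 'c' = {S,T2}  orig:{S}
  T[1,1] 'b' = {T0}  orig:{}
  T[2,2] 'b' = {T0}  orig:{}
  T[0,1] 'cb' = ∅
  T[1,2] 'bb' = {A,B}
  T[0,2] 'cbb' = {S}

S ∈ T[0,2] ⇒ YES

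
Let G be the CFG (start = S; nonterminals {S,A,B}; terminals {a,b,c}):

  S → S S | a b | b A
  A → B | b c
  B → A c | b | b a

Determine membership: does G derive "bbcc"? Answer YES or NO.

CNF form of G:
  S -> S S | T1 A | T2 T1
  A -> A T0 | T1 T0 | T1 T2 | b
  B -> A T0 | T1 T2 | b
  T0 -> c
  T1 -> b
  T2 -> a

CYK table (by increasing span):
  cell(0,0) b: {A,B,T1}  orig:{A,B}
  cell(1,1) b: {A,B,T1}  orig:{A,B}
  cell(2,2) c: {T0}  orig:{}
  cell(3,3) c: {T0}  orig:{}
  cell(0,1) bb: {S}
  cell(1,2) bc: {A,B}
  cell(2,3) cc: ∅
  cell(0,2) bbc: {S}
  cell(1,3) bcc: {A,B}
  cell(0,3) bbcc: {S}

S ∈ T[0,3] ⇒ YES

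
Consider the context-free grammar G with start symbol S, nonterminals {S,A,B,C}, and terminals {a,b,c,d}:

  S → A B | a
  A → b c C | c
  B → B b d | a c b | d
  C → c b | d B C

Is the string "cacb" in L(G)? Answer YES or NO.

CNF form of G:
  S -> A B | a
  A -> T0 X4 | c
  B -> B X5 | T3 X6 | d
  C -> T1 T0 | T2 X7
  T0 -> b
  T1 -> c
  T2 -> d
  T3 -> a
  X4 -> T1 C
  X5 -> T0 T2
  X6 -> T1 T0
  X7 -> B C

Fill CYK table bottom-up:
  [0..0]={A,T1}  "c"  orig:{A}
  [1..1]={S,T3}  "a"  orig:{S}
  [2..2]={A,T1}  "c"  orig:{A}
  [3..3]={T0}  "b"  orig:{}
  [0..1]=∅  "ca"
  [1..2]=∅  "ac"
  [2..3]={C,X6}  "cb"  orig:{C}
  [0..2]=∅  "cac"
  [1..3]={B}  "acb"
  [0..3]={S}  "cacb"

S ∈ T[0,3] ⇒ YES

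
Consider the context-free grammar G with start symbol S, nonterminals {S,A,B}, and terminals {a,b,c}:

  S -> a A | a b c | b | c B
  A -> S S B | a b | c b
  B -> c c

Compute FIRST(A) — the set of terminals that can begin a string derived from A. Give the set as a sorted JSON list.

Compute FIRST by fixpoint:
pass 1:
  A via A→a b: +{a}
  A via A→c b: +{c}
  B via B→c c: +{c}
  S via S→a A: +{a}
  S via S→b: +{b}
  S via S→c B: +{c}
  FIRST(S)={a,b,c}  FIRST(A)={a,c}  FIRST(B)={c}
pass 2:
  A via A→S S B: +{b}
  FIRST(S)={a,b,c}  FIRST(A)={a,b,c}  FIRST(B)={c}
pass 3: (stable)
  FIRST(S)={a,b,c}  FIRST(A)={a,b,c}  FIRST(B)={c}

FIRST(A) = ["a", "b", "c"]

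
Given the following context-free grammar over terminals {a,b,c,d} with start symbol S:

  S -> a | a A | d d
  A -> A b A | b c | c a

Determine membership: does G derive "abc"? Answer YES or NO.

Convert to CNF:
  S -> T2 A | T3 T3 | a
  A -> A X4 | T0 T1 | T1 T2
  T0 -> b
  T1 -> c
  T2 -> a
  T3 -> d
  X4 -> T0 A

Fill CYK table bottom-up:
  cell(0,0) a: {S,T2}  orig:{S}
  cell(1,1) b: {T0}  orig:{}
  cell(2,2) c: {T1}  orig:{}
  cell(0,1) ab: ∅
  cell(1,2) bc: {A}
  cell(0,2) abc: {S}

S ∈ T[0,2] ⇒ YES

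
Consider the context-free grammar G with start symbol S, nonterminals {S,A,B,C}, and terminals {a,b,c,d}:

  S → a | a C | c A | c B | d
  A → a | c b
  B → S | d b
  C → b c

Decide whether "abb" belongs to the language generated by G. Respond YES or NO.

Convert to CNF:
  S -> T0 A | T0 B | T2 C | a | d
  A -> T0 T1 | a
  B -> T0 A | T0 B | T2 C | T3 T1 | a | d
  C -> T1 T0
  T0 -> c
  T1 -> b
  T2 -> a
  T3 -> d

Fill CYK table bottom-up:
  [0..0]={A,B,S,T2}  "a"  orig:{A,B,S}
  [1..1]={T1}  "b"  orig:{}
  [2..2]={T1}  "b"  orig:{}
  [0..1]=∅  "ab"
  [1..2]=∅  "bb"
  [0..2]=∅  "abb"

S ∉ T[0,2] ⇒ NO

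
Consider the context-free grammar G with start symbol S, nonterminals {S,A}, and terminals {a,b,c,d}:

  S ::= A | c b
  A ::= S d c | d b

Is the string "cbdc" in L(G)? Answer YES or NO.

Convert to CNF:
  S -> S X4 | T0 T2 | T1 T2
  A -> S X3 | T0 T2
  T0 -> d
  T1 -> c
  T2 -> b
  X3 -> T0 T1
  X4 -> T0 T1

CYK fill:
  [0..0]={T1}  "c"  orig:{}
  [1..1]={T2}  "b"  orig:{}
  [2..2]={T0}  "d"  orig:{}
  [3..3]={T1}  "c"  orig:{}
  [0..1]={S}  "cb"
  [1..2]=∅  "bd"
  [2..3]={X3,X4}  "dc"  orig:{}
  [0..2]=∅  "cbd"
  [1..3]=∅  "bdc"
  [0..3]={A,S}  "cbdc"

S ∈ T[0,3] ⇒ YES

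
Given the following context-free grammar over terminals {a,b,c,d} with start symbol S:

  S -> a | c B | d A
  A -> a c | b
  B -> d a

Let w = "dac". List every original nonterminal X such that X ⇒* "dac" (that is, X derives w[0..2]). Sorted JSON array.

CNF form of G:
  S -> T1 B | T2 A | a
  A -> T0 T1 | b
  B -> T2 T0
  T0 -> a
  T1 -> c
  T2 -> d

CYK table (by increasing span) (cells [i..j] with 0 ≤ i ≤ j ≤ 2 only):
  [0..0]={T2}  "d"  orig:{}
  [1..1]={S,T0}  "a"  orig:{S}
  [2..2]={T1}  "c"  orig:{}
  [0..1]={B}  "da"
  [1..2]={A}  "ac"
  [0..2]={S}  "dac"

Original NTs in T[0,2] deriving "dac": ["S"]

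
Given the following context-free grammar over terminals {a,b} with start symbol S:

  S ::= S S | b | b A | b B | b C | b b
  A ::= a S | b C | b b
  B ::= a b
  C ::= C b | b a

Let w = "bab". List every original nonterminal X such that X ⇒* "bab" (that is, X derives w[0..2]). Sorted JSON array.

Convert to CNF:
  S -> S S | T1 A | T1 B | T1 C | T1 T1 | b
  A -> T0 S | T1 C | T1 T1
  B -> T0 T1
  C -> C T1 | T1 T0
  T0 -> a
  T1 -> b

CYK fill — only the sub-triangle for w[0..2]:
  cell(0,0) b: {S,T1}  orig:{S}
  cell(1,1) a: {T0}  orig:{}
  cell(2,2) b: {S,T1}  orig:{S}
  cell(0,1) ba: {C}
  cell(1,2) ab: {A,B}
  cell(0,2) bab: {C,S}

Original NTs in T[0,2] deriving "bab": ["C", "S"]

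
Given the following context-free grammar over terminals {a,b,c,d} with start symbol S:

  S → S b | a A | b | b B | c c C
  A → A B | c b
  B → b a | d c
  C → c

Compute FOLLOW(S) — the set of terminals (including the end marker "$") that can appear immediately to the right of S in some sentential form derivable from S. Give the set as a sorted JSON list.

FIRST iteration:
[1]
  A via A→c b: +{c}
  B via B→b a: +{b}
  B via B→d c: +{d}
  C via C→c: +{c}
  S via S→a A: +{a}
  S via S→b: +{b}
  S via S→c c C: +{c}
  FIRST(S)={a,b,c}  FIRST(A)={c}  FIRST(B)={b,d}  FIRST(C)={c}
[2] (stable)
  FIRST(S)={a,b,c}  FIRST(A)={c}  FIRST(B)={b,d}  FIRST(C)={c}

FOLLOW iteration:
FOLLOW(S) := {$}
pass 1:
  A→A B: FOLLOW(A) ⊇ FIRST(B) = {b,d}; new: +{b,d}
  A→A B: FOLLOW(B) ⊇ FOLLOW(A) ⊇ {b,d}; new: +{b,d}
  S→S b: FOLLOW(S) ⊇ FIRST(b) = {b}; new: +{b}
  S→a A: FOLLOW(A) ⊇ FOLLOW(S) ⊇ {$,b}; new: +{$}
  S→b B: FOLLOW(B) ⊇ FOLLOW(S) ⊇ {$,b}; new: +{$}
  S→c c C: FOLLOW(C) ⊇ FOLLOW(S) ⊇ {$,b}; new: +{$,b}
  FOLLOW[S]={$,b}  FOLLOW[A]={$,b,d}  FOLLOW[B]={$,b,d}  FOLLOW[C]={$,b}
pass 2: done
  FOLLOW[S]={$,b}  FOLLOW[A]={$,b,d}  FOLLOW[B]={$,b,d}  FOLLOW[C]={$,b}

FOLLOW(S) = ["$", "b"]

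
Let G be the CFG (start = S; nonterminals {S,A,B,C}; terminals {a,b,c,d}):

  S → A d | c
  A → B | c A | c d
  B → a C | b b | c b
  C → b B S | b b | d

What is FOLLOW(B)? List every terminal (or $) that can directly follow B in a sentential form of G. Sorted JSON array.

Compute FIRST by fixpoint:
round 1:
  A via A→c A: +{c}
  B via B→a C: +{a}
  B via B→b b: +{b}
  B via B→c b: +{c}
  C via C→b B S: +{b}
  C via C→d: +{d}
  S via S→A d: +{c}
  FIRST(S)={c}  FIRST(A)={c}  FIRST(B)={a,b,c}  FIRST(C)={b,d}
round 2:
  A via A→B: +{a,b}
  S via S→A d: +{a,b}
  FIRST(S)={a,b,c}  FIRST(A)={a,b,c}  FIRST(B)={a,b,c}  FIRST(C)={b,d}
round 3: — fixpoint
  FIRST(S)={a,b,c}  FIRST(A)={a,b,c}  FIRST(B)={a,b,c}  FIRST(C)={b,d}

FOLLOW iteration:
initialize: $ ∈ FOLLOW(S)
[1]
  C→b B S: FOLLOW(B) ⊇ FIRST(S) = {a,b,c}; new: +{a,b,c}
  S→A d: FOLLOW(A) ⊇ FIRST(d) = {d}; new: +{d}
  FOLLOW[S]={$}  FOLLOW[A]={d}  FOLLOW[B]={a,b,c}  FOLLOW[C]={}
[2]
  A→B: FOLLOW(B) ⊇ FOLLOW(A) ⊇ {d}; new: +{d}
  B→a C: FOLLOW(C) ⊇ FOLLOW(B) ⊇ {a,b,c,d}; new: +{a,b,c,d}
  C→b B S: FOLLOW(S) ⊇ FOLLOW(C) ⊇ {a,b,c,d}; new: +{a,b,c,d}
  FOLLOW[S]={$,a,b,c,d}  FOLLOW[A]={d}  FOLLOW[B]={a,b,c,d}  FOLLOW[C]={a,b,c,d}
[3] (stable)
  FOLLOW[S]={$,a,b,c,d}  FOLLOW[A]={d}  FOLLOW[B]={a,b,c,d}  FOLLOW[C]={a,b,c,d}

FOLLOW(B) = ["a", "b", "c", "d"]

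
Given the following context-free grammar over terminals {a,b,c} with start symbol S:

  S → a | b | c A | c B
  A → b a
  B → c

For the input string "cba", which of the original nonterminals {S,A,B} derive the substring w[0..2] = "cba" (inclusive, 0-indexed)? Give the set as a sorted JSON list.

Convert to CNF:
  S -> T2 A | T2 B | a | b
  A -> T0 T1
  B -> c
  T0 -> b
  T1 -> a
  T2 -> c

CYK fill, restricted to cells inside w[0..2]:
  cell(0,0) c: {B,T2}  orig:{B}
  cell(1,1) b: {S,T0}  orig:{S}
  cell(2,2) a: {S,T1}  orig:{S}
  cell(0,1) cb: ∅
  cell(1,2) ba: {A}
  cell(0,2) cba: {S}

Original NTs in T[0,2] deriving "cba": ["S"]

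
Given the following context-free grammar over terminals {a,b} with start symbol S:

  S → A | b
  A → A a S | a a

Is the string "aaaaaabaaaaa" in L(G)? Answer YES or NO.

Convert to CNF:
  S -> A X2 | T0 T0 | b
  A -> A X1 | T0 T0
  T0 -> a
  X1 -> T0 S
  X2 -> T0 S

Fill CYK table bottom-up:
  T[0,0] 'a' = {T0}  orig:{}
  T[1,1] 'a' = {T0}  orig:{}
  T[2,2] 'a' = {T0}  orig:{}
  T[3,3] 'a' = {T0}  orig:{}
  T[4,4] 'a' = {T0}  orig:{}
  T[5,5] 'a' = {T0}  orig:{}
  T[6,6] 'b' = {S}
  T[7,7] 'a' = {T0}  orig:{}
  T[8,8] 'a' = {T0}  orig:{}
  T[9,9] 'a' = {T0}  orig:{}
  T[10,10] 'a' = {T0}  orig:{}
  T[11,11] 'a' = {T0}  orig:{}
  T[0,1] 'aa' = {A,S}
  T[1,2] 'aa' = {A,S}
  T[2,3] 'aa' = {A,S}
  T[3,4] 'aa' = {A,S}
  T[4,5] 'aa' = {A,S}
  T[5,6] 'ab' = {X1,X2}  orig:{}
  T[6,7] 'ba' = ∅
  T[7,8] 'aa' = {A,S}
  T[8,9] 'aa' = {A,S}
  T[9,10] 'aa' = {A,S}
  T[10,11] 'aa' = {A,S}
  T[0,2] 'aaa' = {X1,X2}  orig:{}
  T[1,3] 'aaa' = {X1,X2}  orig:{}
  T[2,4] 'aaa' = {X1,X2}  orig:{}
  T[3,5] 'aaa' = {X1,X2}  orig:{}
  T[4,6] 'aab' = ∅
  T[5,7] 'aba' = ∅
  T[6,8] 'baa' = ∅
  T[7,9] 'aaa' = {X1,X2}  orig:{}
  T[8,10] 'aaa' = {X1,X2}  orig:{}
  T[9,11] 'aaa' = {X1,X2}  orig:{}
  T[0,3] 'aaaa' = ∅
  T[1,4] 'aaaa' = ∅
  T[2,5] 'aaaa' = ∅
  T[3,6] 'aaab' = {A,S}
  T[4,7] 'aaba' = ∅
  T[5,8] 'abaa' = ∅
  T[6,9] 'baaa' = ∅
  T[7,10] 'aaaa' = ∅
  T[8,11] 'aaaa' = ∅
  T[0,4] 'aaaaa' = {A,S}
  T[1,5] 'aaaaa' = {A,S}
  T[2,6] 'aaaab' = {X1,X2}  orig:{}
  T[3,7] 'aaaba' = ∅
  T[4,8] 'aabaa' = ∅
  T[5,9] 'abaaa' = ∅
  T[6,10] 'baaaa' = ∅
  T[7,11] 'aaaaa' = {A,S}
  T[0,5] 'aaaaaa' = {X1,X2}  orig:{}
  T[1,6] 'aaaaab' = ∅
  T[2,7] 'aaaaba' = ∅
  T[3,8] 'aaabaa' = ∅
  T[4,9] 'aabaaa' = ∅
  T[5,10] 'abaaaa' = ∅
  T[6,11] 'baaaaa' = ∅
  T[0,6] 'aaaaaab' = {A,S}
  T[1,7] 'aaaaaba' = ∅
  T[2,8] 'aaaabaa' = ∅
  T[3,9] 'aaabaaa' = {A,S}
  T[4,10] 'aabaaaa' = ∅
  T[5,11] 'abaaaaa' = ∅
  T[0,7] 'aaaaaaba' = ∅
  T[1,8] 'aaaaabaa' = ∅
  T[2,9] 'aaaabaaa' = {X1,X2}  orig:{}
  T[3,10] 'aaabaaaa' = ∅
  T[4,11] 'aabaaaaa' = ∅
  T[0,8] 'aaaaaabaa' = ∅
  T[1,9] 'aaaaabaaa' = ∅
  T[2,10] 'aaaabaaaa' = ∅
  T[3,11] 'aaabaaaaa' = ∅
  T[0,9] 'aaaaaabaaa' = {A,S}
  T[1,10] 'aaaaabaaaa' = ∅
  T[2,11] 'aaaabaaaaa' = ∅
  T[0,10] 'aaaaaabaaaa' = ∅
  T[1,11] 'aaaaabaaaaa' = ∅
  T[0,11] 'aaaaaabaaaaa' = ∅

S ∉ T[0,11] ⇒ NO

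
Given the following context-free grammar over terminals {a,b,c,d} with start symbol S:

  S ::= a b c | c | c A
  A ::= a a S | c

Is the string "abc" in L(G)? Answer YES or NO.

Convert to CNF:
  S -> T0 X4 | T2 A | c
  A -> T0 X3 | c
  T0 -> a
  T1 -> b
  T2 -> c
  X3 -> T0 S
  X4 -> T1 T2

CYK table (by increasing span):
  cell(0,0) a: {T0}  orig:{}
  cell(1,1) b: {T1}  orig:{}
  cell(2,2) c: {A,S,T2}  orig:{A,S}
  cell(0,1) ab: ∅
  cell(1,2) bc: {X4}  orig:{}
  cell(0,2) abc: {S}

S ∈ T[0,2] ⇒ YES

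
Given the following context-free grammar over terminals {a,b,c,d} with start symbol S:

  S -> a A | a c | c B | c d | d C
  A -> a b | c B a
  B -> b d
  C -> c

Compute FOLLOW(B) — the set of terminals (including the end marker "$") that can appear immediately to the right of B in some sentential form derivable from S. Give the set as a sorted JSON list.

FIRST iteration:
pass 1:
  A via A→a b: +{a}
  A via A→c B a: +{c}
  B via B→b d: +{b}
  C via C→c: +{c}
  S via S→a A: +{a}
  S via S→c B: +{c}
  S via S→d C: +{d}
  FIRST[S]={a,c,d}  FIRST[A]={a,c}  FIRST[B]={b}  FIRST[C]={c}
pass 2: done
  FIRST[S]={a,c,d}  FIRST[A]={a,c}  FIRST[B]={b}  FIRST[C]={c}

FOLLOW sets:
seed FOLLOW(S) with $
iter 1:
  A→c B a: FOLLOW(B) ⊇ FIRST(a) = {a}; new: +{a}
  S→a A: FOLLOW(A) ⊇ FOLLOW(S) ⊇ {$}; new: +{$}
  S→c B: FOLLOW(B) ⊇ FOLLOW(S) ⊇ {$}; new: +{$}
  S→d C: FOLLOW(C) ⊇ FOLLOW(S) ⊇ {$}; new: +{$}
  S: {$}  A: {$}  B: {$,a}  C: {$}
iter 2: done
  S: {$}  A: {$}  B: {$,a}  C: {$}

FOLLOW(B) = ["$", "a"]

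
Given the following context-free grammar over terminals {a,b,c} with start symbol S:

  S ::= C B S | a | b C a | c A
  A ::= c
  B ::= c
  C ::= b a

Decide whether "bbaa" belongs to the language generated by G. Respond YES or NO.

Convert to CNF:
  S -> C X3 | T0 X4 | T2 A | a
  A -> c
  B -> c
  C -> T0 T1
  T0 -> b
  T1 -> a
  T2 -> c
  X3 -> B S
  X4 -> C T1

Fill CYK table bottom-up:
  [0..0]={T0}  "b"  orig:{}
  [1..1]={T0}  "b"  orig:{}
  [2..2]={S,T1}  "a"  orig:{S}
  [3..3]={S,T1}  "a"  orig:{S}
  [0..1]=∅  "bb"
  [1..2]={C}  "ba"
  [2..3]=∅  "aa"
  [0..2]=∅  "bba"
  [1..3]={X4}  "baa"  orig:{}
  [0..3]={S}  "bbaa"

S ∈ T[0,3] ⇒ YES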